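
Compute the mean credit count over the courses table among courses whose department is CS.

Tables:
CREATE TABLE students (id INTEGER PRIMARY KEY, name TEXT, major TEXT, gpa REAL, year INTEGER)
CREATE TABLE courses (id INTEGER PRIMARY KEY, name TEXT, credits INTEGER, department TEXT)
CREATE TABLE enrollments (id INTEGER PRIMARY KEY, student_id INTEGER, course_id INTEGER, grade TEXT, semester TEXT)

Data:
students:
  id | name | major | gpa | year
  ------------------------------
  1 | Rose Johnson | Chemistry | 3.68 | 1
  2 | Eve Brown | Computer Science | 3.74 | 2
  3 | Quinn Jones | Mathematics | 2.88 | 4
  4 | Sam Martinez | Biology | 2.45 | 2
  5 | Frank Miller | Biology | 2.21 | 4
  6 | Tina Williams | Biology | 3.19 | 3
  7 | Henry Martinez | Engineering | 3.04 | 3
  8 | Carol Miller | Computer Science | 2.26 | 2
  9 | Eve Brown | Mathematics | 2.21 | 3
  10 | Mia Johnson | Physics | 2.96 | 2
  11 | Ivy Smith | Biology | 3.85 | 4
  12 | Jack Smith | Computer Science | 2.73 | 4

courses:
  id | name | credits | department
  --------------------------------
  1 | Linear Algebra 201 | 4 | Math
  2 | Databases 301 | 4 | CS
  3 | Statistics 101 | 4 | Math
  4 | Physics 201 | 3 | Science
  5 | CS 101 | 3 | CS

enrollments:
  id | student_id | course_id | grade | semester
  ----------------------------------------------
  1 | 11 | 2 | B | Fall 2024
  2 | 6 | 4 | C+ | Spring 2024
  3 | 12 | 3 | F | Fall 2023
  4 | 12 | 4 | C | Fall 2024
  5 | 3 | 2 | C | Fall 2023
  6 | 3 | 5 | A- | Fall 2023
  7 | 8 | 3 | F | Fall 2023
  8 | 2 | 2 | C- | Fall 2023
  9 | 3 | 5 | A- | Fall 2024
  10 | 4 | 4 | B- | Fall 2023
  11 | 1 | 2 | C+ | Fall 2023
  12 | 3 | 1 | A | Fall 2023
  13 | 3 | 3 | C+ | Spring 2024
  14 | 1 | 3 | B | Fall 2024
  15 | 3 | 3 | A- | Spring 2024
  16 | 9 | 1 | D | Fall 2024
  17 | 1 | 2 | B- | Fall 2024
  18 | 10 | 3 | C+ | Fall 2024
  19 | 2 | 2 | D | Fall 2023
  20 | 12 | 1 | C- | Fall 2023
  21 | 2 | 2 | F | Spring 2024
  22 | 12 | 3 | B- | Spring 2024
SELECT AVG(credits) FROM courses WHERE department = 'CS'

Execution result:
3.50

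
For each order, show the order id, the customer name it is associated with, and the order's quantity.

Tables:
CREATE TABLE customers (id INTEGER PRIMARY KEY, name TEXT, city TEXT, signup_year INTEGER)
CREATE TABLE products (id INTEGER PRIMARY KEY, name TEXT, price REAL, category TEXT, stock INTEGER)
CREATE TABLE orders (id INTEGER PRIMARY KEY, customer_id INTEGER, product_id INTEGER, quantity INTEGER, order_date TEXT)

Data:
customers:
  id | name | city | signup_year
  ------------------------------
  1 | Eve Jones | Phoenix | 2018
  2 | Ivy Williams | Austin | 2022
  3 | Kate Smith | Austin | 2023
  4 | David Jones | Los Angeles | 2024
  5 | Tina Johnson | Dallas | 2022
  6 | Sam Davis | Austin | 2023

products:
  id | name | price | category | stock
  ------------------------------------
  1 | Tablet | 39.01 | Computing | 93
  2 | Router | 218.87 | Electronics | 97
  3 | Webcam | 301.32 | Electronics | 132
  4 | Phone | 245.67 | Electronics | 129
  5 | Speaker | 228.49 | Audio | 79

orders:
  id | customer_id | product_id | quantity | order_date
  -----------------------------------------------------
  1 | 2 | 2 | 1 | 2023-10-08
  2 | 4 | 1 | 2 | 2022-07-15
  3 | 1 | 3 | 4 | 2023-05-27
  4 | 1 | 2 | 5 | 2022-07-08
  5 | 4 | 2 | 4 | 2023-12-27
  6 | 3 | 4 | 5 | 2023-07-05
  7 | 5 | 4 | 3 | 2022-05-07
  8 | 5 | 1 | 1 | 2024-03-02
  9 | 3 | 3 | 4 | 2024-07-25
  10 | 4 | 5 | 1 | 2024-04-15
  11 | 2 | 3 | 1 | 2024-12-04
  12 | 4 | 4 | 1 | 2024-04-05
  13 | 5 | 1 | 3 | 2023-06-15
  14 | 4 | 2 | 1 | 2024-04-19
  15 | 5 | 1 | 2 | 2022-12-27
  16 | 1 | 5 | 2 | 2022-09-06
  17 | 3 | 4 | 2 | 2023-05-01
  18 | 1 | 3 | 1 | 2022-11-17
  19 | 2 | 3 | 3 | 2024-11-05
SELECT c.id, p.name AS customer, c.quantity FROM orders c JOIN customers p ON c.customer_id = p.id

Execution result:
id | customer | quantity
1 | Ivy Williams | 1
2 | David Jones | 2
3 | Eve Jones | 4
4 | Eve Jones | 5
5 | David Jones | 4
6 | Kate Smith | 5
7 | Tina Johnson | 3
8 | Tina Johnson | 1
9 | Kate Smith | 4
10 | David Jones | 1
11 | Ivy Williams | 1
12 | David Jones | 1
13 | Tina Johnson | 3
14 | David Jones | 1
15 | Tina Johnson | 2
16 | Eve Jones | 2
17 | Kate Smith | 2
18 | Eve Jones | 1
19 | Ivy Williams | 3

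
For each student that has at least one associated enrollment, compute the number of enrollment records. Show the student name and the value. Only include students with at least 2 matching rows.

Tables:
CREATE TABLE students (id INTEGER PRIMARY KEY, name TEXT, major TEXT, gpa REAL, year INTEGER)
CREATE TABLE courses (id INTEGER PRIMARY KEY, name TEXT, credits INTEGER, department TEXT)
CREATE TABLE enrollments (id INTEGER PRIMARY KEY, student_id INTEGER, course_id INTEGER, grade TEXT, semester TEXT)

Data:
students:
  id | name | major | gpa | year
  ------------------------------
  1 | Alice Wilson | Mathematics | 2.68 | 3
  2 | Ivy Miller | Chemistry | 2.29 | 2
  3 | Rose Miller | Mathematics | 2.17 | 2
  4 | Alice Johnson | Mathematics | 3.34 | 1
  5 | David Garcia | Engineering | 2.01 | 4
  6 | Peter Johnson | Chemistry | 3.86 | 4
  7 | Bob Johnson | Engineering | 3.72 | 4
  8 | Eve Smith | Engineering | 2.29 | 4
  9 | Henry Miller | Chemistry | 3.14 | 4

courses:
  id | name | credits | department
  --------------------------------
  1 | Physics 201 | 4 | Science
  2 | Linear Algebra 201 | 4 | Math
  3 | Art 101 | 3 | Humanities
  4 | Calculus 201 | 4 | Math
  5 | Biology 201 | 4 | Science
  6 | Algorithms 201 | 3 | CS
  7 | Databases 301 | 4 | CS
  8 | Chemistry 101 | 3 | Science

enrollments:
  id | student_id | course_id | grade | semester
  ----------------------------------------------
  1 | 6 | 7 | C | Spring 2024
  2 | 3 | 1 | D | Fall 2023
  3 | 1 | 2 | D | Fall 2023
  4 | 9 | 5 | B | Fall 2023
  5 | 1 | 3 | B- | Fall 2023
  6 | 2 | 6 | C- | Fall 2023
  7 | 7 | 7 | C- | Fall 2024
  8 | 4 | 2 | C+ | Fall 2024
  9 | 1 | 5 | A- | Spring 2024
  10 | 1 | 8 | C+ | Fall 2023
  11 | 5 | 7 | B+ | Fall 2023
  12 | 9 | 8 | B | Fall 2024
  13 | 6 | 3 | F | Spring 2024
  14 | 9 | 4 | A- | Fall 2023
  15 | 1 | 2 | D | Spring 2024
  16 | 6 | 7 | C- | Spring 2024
SELECT p.name, COUNT(*) AS n FROM enrollments c JOIN students p ON c.student_id = p.id GROUP BY p.id, p.name HAVING COUNT(*) >= 2

Execution result:
name | n
Alice Wilson | 5
Peter Johnson | 3
Henry Miller | 3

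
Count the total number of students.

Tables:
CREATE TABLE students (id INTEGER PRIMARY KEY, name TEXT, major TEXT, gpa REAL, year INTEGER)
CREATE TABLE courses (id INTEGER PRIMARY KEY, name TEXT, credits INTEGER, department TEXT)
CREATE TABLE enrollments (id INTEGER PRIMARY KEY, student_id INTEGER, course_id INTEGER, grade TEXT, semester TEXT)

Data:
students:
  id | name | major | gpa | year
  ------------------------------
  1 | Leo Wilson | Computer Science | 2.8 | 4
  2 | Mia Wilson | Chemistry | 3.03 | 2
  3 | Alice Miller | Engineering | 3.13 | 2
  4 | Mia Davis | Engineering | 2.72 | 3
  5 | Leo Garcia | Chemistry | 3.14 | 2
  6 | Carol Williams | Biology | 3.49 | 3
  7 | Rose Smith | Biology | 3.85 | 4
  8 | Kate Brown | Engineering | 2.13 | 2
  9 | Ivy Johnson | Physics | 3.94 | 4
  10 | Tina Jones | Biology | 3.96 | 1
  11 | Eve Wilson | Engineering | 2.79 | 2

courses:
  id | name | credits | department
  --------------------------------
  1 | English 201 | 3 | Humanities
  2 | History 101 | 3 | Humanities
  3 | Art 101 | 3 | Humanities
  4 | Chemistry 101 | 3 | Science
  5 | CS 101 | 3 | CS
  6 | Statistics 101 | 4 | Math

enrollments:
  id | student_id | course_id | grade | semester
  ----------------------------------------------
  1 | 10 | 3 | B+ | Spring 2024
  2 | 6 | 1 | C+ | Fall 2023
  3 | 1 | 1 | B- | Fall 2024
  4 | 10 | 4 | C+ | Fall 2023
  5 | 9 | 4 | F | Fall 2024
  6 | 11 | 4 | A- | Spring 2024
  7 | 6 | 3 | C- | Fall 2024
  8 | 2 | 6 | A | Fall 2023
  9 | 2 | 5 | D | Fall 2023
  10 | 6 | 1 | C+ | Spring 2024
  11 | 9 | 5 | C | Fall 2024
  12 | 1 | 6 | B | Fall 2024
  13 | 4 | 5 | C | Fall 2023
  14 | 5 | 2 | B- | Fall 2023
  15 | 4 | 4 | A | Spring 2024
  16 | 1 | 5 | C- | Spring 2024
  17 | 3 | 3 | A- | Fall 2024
SELECT COUNT(*) FROM students

Execution result:
11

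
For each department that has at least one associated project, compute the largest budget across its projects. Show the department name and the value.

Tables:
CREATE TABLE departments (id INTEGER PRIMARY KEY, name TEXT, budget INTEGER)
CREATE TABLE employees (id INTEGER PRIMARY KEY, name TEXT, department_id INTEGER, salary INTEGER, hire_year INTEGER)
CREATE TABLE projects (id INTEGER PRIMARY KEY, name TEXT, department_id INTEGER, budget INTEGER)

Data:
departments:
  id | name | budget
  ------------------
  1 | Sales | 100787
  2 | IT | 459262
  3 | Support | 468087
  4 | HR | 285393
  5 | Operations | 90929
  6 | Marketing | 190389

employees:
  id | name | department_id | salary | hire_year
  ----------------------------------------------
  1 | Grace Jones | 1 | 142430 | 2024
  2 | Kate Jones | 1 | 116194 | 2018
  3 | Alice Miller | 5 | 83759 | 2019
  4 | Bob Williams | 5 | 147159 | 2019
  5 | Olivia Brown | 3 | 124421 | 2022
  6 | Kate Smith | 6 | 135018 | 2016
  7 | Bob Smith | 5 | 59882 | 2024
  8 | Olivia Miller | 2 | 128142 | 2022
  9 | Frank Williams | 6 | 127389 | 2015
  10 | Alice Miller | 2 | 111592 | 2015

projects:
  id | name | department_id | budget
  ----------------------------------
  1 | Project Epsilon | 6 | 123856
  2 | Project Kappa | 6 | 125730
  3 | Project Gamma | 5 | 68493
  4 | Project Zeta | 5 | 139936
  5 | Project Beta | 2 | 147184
SELECT p.name, MAX(c.budget) AS max_budget FROM projects c JOIN departments p ON c.department_id = p.id GROUP BY p.id, p.name

Execution result:
name | max_budget
IT | 147184
Operations | 139936
Marketing | 125730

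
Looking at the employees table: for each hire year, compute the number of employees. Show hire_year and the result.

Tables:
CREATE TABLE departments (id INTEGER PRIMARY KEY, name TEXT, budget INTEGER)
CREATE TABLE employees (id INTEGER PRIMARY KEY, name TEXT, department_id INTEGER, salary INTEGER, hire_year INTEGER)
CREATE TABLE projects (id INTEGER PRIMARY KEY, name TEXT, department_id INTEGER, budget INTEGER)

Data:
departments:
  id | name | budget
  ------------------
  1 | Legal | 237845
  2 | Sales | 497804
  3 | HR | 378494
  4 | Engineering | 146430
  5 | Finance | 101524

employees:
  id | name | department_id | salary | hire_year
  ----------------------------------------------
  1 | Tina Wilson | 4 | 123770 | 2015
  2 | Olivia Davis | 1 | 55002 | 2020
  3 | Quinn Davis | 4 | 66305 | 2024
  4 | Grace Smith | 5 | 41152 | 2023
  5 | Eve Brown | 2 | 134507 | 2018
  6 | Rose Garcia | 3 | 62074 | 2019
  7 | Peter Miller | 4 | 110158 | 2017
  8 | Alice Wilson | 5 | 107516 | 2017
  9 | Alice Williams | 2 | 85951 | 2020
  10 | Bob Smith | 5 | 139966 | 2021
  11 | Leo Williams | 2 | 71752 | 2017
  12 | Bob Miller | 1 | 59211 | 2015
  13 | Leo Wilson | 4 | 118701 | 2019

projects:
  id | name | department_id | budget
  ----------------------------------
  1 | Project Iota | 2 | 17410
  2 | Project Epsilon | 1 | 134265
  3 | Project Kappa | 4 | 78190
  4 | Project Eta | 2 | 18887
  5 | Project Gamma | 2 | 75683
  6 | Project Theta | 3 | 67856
SELECT hire_year, COUNT(*) AS n FROM employees GROUP BY hire_year

Execution result:
hire_year | n
2015 | 2
2017 | 3
2018 | 1
2019 | 2
2020 | 2
2021 | 1
2023 | 1
2024 | 1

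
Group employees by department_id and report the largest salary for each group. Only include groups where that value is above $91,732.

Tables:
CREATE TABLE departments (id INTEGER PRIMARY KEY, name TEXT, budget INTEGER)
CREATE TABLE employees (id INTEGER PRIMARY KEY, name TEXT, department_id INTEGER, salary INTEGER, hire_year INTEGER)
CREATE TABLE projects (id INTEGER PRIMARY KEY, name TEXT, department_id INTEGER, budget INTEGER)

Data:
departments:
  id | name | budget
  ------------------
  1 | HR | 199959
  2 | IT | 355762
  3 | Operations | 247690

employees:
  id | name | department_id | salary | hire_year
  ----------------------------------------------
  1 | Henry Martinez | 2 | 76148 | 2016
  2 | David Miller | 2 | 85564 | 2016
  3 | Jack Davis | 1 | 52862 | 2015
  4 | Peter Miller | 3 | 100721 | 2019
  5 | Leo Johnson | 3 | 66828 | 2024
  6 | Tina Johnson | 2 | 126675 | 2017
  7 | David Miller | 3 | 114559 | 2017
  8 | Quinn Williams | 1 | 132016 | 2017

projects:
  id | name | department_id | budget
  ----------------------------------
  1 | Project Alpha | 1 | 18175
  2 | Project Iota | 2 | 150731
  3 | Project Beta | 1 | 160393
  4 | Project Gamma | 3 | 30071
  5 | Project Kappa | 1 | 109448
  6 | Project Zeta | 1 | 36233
SELECT department_id, MAX(salary) AS max_salary FROM employees GROUP BY department_id HAVING MAX(salary) > 91732

Execution result:
department_id | max_salary
1 | 132016
2 | 126675
3 | 114559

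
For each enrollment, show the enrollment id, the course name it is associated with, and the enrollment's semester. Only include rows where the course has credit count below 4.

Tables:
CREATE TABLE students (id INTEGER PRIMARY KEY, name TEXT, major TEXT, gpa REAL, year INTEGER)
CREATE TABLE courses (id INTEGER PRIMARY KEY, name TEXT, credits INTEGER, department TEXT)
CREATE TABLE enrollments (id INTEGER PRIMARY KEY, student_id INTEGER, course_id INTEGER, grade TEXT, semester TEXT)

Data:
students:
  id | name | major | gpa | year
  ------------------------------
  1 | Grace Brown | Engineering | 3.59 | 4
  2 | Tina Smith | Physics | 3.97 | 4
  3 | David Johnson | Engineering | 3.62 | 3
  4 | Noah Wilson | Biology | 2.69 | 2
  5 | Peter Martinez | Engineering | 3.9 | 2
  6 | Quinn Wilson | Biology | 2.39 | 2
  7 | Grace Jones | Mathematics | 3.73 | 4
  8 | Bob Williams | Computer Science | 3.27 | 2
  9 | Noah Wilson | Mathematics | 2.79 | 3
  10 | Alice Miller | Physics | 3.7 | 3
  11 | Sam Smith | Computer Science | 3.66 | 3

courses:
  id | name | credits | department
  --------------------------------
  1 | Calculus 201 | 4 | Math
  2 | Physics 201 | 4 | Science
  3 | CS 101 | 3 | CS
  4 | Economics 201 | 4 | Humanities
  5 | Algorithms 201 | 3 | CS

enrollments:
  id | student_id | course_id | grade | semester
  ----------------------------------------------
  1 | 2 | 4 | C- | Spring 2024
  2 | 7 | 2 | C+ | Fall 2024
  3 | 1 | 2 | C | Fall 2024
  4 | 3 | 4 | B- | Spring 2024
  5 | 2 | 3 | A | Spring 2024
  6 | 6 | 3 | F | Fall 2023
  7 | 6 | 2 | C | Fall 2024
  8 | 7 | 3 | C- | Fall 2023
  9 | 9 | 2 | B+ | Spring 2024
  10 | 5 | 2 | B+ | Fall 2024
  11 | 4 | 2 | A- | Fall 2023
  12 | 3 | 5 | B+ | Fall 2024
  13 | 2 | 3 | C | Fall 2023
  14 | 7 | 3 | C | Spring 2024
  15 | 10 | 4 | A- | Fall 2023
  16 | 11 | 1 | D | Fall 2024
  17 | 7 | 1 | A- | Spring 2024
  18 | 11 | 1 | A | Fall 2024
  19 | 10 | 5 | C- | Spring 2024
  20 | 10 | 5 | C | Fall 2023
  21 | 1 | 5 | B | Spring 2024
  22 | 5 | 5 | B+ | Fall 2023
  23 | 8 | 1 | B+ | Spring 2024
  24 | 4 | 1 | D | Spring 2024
SELECT c.id, p.name AS course, c.semester FROM enrollments c JOIN courses p ON c.course_id = p.id WHERE p.credits < 4

Execution result:
id | course | semester
5 | CS 101 | Spring 2024
6 | CS 101 | Fall 2023
8 | CS 101 | Fall 2023
12 | Algorithms 201 | Fall 2024
13 | CS 101 | Fall 2023
14 | CS 101 | Spring 2024
19 | Algorithms 201 | Spring 2024
20 | Algorithms 201 | Fall 2023
21 | Algorithms 201 | Spring 2024
22 | Algorithms 201 | Fall 2023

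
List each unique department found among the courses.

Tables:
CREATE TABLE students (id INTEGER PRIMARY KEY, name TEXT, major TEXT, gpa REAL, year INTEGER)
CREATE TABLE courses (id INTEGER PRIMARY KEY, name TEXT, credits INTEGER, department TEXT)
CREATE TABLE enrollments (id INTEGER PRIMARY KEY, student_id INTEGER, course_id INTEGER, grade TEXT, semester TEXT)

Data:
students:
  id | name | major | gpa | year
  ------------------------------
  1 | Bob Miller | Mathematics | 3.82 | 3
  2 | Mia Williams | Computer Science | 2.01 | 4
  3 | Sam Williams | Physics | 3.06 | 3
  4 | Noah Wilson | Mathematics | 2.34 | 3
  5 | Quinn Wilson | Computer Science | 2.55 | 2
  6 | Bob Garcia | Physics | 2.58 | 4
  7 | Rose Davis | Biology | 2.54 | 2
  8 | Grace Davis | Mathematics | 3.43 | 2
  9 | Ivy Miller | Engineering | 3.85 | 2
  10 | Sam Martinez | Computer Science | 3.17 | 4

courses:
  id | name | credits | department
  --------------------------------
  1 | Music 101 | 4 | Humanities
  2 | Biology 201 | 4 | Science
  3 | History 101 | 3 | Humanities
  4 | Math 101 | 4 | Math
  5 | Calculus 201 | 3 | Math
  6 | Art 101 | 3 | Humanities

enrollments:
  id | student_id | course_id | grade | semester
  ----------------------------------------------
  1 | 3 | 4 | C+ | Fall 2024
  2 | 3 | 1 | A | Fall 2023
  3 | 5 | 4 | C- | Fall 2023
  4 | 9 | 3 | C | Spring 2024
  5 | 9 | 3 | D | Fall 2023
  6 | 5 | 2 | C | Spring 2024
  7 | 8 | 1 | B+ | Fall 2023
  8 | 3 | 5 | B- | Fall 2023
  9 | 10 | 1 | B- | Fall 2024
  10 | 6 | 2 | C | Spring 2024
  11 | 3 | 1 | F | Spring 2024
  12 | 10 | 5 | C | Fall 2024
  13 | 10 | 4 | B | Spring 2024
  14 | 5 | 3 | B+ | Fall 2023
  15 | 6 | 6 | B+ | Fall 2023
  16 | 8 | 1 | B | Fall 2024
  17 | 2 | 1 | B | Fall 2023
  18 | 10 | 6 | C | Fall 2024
SELECT DISTINCT department FROM courses

Execution result:
department
Humanities
Science
Math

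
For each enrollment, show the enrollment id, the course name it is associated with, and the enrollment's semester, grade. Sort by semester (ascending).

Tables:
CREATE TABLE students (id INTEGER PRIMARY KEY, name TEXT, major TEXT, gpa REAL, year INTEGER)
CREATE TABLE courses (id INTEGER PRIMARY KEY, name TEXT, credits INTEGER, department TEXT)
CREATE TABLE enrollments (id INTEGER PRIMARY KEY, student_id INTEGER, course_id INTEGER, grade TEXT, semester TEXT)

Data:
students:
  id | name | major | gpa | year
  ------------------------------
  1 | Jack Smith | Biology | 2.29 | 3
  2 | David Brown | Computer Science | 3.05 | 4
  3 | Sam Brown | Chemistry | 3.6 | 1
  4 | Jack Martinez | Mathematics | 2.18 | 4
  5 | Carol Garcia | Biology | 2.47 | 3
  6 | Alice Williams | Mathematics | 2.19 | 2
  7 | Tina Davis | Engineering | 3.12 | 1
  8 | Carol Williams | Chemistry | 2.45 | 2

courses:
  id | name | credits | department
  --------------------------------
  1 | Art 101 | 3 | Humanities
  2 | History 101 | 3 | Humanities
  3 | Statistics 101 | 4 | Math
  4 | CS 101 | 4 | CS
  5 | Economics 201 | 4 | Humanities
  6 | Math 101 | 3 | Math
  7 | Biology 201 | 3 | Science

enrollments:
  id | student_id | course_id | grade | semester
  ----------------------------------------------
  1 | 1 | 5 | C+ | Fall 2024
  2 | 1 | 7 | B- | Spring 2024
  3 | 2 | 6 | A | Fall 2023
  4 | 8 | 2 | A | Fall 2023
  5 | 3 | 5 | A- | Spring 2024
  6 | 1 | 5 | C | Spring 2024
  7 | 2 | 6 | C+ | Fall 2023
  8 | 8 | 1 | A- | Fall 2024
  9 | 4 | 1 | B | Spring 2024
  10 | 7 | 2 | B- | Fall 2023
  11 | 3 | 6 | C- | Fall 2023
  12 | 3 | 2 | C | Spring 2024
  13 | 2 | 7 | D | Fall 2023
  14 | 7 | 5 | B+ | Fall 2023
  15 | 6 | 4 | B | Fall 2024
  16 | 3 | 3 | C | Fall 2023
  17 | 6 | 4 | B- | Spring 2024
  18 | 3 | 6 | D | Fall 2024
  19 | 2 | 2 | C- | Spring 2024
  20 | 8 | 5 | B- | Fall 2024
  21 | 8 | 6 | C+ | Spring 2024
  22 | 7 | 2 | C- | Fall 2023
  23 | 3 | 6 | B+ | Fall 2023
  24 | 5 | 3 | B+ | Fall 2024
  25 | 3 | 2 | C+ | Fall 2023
SELECT c.id, p.name AS course, c.semester, c.grade FROM enrollments c JOIN courses p ON c.course_id = p.id ORDER BY c.semester ASC

Execution result:
id | course | semester | grade
3 | Math 101 | Fall 2023 | A
4 | History 101 | Fall 2023 | A
7 | Math 101 | Fall 2023 | C+
10 | History 101 | Fall 2023 | B-
11 | Math 101 | Fall 2023 | C-
13 | Biology 201 | Fall 2023 | D
14 | Economics 201 | Fall 2023 | B+
16 | Statistics 101 | Fall 2023 | C
22 | History 101 | Fall 2023 | C-
23 | Math 101 | Fall 2023 | B+
25 | History 101 | Fall 2023 | C+
1 | Economics 201 | Fall 2024 | C+
8 | Art 101 | Fall 2024 | A-
15 | CS 101 | Fall 2024 | B
18 | Math 101 | Fall 2024 | D
20 | Economics 201 | Fall 2024 | B-
24 | Statistics 101 | Fall 2024 | B+
2 | Biology 201 | Spring 2024 | B-
5 | Economics 201 | Spring 2024 | A-
6 | Economics 201 | Spring 2024 | C
9 | Art 101 | Spring 2024 | B
12 | History 101 | Spring 2024 | C
17 | CS 101 | Spring 2024 | B-
19 | History 101 | Spring 2024 | C-
21 | Math 101 | Spring 2024 | C+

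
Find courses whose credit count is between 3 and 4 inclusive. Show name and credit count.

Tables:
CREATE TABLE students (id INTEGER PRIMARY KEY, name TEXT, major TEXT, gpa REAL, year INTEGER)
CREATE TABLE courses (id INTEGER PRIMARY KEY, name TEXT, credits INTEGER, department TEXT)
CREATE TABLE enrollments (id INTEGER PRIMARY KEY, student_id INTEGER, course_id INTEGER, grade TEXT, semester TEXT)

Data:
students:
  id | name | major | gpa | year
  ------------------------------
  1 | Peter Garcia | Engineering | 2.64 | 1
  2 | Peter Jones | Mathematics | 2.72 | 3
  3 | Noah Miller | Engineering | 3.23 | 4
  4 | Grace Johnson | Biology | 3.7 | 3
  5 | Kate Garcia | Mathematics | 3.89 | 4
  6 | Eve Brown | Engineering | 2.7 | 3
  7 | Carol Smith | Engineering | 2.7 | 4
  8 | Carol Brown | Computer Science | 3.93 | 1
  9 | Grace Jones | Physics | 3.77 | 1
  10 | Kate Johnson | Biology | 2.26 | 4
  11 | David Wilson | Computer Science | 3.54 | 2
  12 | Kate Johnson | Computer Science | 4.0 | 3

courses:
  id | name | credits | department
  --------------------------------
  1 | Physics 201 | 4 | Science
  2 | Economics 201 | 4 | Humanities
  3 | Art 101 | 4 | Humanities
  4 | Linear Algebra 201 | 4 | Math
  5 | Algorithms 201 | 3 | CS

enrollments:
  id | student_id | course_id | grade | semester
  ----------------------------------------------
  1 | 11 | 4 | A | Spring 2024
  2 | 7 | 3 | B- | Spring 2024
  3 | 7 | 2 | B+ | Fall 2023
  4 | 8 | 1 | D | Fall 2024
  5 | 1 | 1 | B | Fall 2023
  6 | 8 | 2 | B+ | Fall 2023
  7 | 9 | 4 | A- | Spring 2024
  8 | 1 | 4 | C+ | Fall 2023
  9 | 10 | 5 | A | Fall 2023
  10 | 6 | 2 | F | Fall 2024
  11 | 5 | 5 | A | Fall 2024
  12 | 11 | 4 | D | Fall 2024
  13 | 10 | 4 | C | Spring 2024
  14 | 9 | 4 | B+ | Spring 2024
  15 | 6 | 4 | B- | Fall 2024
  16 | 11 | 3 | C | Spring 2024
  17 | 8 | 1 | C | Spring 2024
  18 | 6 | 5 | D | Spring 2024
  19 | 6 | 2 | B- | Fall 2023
SELECT name, credits FROM courses WHERE credits BETWEEN 3 AND 4

Execution result:
name | credits
Physics 201 | 4
Economics 201 | 4
Art 101 | 4
Linear Algebra 201 | 4
Algorithms 201 | 3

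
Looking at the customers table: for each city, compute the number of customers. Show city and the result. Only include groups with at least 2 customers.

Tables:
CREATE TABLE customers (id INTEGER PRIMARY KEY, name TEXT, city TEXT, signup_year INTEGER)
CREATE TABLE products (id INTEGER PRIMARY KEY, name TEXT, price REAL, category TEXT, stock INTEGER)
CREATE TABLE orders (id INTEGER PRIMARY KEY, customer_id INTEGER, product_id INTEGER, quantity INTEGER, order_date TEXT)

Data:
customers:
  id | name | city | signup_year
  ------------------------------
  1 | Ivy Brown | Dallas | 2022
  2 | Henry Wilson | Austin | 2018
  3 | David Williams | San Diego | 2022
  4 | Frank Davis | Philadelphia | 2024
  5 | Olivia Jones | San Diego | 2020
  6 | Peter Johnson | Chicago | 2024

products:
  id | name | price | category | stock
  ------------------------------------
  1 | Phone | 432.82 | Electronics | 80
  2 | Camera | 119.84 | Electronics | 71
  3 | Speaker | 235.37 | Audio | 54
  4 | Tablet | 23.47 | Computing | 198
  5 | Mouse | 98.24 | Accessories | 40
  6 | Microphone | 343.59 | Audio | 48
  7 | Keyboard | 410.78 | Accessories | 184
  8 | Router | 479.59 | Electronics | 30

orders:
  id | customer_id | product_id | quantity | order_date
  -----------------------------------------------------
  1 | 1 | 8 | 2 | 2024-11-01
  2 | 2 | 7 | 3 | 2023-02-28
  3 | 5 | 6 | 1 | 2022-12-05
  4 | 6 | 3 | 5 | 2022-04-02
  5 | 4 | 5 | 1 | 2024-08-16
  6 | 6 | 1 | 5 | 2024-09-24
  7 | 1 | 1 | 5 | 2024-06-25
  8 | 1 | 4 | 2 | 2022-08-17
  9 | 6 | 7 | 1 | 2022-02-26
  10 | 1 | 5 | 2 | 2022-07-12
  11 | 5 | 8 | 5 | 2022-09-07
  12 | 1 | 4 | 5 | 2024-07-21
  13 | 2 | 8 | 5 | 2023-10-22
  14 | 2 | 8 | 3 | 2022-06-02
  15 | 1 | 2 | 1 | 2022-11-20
SELECT city, COUNT(*) AS n FROM customers GROUP BY city HAVING COUNT(*) >= 2

Execution result:
city | n
San Diego | 2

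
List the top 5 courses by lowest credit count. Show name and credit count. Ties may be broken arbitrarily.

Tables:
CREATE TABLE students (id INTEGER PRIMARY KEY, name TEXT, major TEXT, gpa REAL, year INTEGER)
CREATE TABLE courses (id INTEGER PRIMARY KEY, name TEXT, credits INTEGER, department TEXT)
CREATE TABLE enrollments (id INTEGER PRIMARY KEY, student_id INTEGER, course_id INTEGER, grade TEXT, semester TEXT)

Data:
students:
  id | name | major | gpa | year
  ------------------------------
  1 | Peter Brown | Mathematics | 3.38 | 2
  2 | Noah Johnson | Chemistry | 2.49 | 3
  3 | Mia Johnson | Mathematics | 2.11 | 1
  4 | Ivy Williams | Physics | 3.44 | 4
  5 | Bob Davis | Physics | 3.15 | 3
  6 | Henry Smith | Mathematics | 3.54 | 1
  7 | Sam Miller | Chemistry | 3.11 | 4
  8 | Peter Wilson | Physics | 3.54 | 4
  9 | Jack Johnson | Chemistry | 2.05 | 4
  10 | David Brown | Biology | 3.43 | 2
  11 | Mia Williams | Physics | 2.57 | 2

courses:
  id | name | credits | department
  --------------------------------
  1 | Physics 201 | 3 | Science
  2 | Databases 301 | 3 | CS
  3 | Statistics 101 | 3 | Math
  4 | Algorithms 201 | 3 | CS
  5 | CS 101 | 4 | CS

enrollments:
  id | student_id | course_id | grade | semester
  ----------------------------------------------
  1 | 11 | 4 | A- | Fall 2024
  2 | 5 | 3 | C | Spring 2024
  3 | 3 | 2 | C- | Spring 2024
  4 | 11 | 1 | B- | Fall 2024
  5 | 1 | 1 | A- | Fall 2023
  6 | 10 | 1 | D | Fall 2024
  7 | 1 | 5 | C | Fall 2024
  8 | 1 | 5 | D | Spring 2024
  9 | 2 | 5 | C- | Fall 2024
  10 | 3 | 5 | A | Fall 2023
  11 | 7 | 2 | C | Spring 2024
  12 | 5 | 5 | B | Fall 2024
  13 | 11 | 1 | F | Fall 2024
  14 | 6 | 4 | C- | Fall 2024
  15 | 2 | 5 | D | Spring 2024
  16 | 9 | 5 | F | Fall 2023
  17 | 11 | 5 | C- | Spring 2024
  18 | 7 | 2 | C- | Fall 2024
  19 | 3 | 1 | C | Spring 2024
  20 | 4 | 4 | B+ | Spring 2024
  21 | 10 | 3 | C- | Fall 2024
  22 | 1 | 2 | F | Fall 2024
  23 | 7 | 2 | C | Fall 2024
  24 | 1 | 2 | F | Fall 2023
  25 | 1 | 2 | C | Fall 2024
SELECT name, credits FROM courses ORDER BY credits ASC LIMIT 5

Execution result:
name | credits
Physics 201 | 3
Databases 301 | 3
Statistics 101 | 3
Algorithms 201 | 3
CS 101 | 4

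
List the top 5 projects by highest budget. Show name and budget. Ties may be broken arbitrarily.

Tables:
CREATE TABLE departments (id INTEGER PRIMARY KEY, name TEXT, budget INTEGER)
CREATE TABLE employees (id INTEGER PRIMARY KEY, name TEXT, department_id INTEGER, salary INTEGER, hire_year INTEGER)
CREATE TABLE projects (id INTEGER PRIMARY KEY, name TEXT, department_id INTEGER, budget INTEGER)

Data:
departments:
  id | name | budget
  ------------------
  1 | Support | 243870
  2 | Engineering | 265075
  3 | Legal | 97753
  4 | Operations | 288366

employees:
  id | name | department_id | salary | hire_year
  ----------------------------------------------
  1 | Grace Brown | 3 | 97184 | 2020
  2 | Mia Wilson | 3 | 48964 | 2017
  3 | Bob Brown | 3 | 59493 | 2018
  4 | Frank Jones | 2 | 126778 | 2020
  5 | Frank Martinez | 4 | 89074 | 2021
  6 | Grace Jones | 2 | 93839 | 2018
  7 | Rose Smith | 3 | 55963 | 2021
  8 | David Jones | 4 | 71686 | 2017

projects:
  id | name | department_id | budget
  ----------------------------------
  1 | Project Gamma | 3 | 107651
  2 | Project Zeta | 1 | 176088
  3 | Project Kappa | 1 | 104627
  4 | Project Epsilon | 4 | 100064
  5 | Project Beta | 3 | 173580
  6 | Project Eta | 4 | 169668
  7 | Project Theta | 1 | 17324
SELECT name, budget FROM projects ORDER BY budget DESC LIMIT 5

Execution result:
name | budget
Project Zeta | 176088
Project Beta | 173580
Project Eta | 169668
Project Gamma | 107651
Project Kappa | 104627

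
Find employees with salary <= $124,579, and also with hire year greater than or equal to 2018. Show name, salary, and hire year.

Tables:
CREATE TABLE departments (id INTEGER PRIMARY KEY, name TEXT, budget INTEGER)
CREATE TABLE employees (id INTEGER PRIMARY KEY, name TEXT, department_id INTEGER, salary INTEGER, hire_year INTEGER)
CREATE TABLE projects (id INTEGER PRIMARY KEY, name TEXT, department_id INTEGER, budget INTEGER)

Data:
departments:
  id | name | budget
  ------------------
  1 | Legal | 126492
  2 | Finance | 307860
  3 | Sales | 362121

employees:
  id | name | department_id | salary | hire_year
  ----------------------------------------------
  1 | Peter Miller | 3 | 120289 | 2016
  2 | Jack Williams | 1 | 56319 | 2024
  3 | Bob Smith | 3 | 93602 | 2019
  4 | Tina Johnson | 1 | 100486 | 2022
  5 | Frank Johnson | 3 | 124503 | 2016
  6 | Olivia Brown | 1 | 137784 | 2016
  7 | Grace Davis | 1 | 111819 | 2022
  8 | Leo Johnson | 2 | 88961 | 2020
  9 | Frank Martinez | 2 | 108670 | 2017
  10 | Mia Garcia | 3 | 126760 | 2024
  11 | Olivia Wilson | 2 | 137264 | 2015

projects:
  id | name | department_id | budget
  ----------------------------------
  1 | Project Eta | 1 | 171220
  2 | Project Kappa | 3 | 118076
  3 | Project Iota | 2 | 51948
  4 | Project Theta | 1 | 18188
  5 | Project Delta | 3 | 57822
SELECT name, salary, hire_year FROM employees WHERE salary <= 124579 AND hire_year >= 2018

Execution result:
name | salary | hire_year
Jack Williams | 56319 | 2024
Bob Smith | 93602 | 2019
Tina Johnson | 100486 | 2022
Grace Davis | 111819 | 2022
Leo Johnson | 88961 | 2020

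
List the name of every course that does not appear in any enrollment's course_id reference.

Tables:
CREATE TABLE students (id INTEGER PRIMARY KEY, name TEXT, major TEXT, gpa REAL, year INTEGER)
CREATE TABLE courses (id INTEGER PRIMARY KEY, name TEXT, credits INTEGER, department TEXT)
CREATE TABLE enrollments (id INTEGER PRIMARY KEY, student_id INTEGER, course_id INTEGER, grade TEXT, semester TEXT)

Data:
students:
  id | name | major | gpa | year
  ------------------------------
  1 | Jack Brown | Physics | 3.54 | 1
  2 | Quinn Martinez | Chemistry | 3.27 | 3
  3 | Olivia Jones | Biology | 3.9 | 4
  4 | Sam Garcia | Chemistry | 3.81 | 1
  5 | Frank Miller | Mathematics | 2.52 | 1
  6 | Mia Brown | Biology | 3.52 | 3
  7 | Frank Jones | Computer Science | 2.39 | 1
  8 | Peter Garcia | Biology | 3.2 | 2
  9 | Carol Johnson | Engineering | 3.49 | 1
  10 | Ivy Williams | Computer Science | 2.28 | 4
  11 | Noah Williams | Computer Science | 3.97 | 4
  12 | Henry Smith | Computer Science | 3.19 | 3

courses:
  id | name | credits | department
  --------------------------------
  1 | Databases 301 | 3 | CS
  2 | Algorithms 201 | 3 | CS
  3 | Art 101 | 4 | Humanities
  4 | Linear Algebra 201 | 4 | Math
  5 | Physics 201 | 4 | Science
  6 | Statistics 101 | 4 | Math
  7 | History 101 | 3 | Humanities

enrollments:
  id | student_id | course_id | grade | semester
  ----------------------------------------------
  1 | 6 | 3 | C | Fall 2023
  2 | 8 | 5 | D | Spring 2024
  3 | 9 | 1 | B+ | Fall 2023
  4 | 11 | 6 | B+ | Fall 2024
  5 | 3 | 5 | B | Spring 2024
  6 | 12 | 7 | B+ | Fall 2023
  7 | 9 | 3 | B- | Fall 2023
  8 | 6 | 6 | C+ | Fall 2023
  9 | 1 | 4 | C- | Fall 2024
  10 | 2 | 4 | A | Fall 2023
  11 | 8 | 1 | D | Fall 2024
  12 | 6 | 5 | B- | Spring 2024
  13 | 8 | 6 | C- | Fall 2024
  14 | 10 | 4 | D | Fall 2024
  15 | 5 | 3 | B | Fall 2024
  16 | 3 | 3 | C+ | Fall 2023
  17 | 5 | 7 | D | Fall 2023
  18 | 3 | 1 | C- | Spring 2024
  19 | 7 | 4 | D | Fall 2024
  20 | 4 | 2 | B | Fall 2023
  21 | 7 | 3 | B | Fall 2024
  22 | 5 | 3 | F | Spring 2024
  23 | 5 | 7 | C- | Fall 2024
SELECT p.name FROM courses p LEFT JOIN enrollments c ON c.course_id = p.id WHERE c.id IS NULL

Execution result:
(no rows)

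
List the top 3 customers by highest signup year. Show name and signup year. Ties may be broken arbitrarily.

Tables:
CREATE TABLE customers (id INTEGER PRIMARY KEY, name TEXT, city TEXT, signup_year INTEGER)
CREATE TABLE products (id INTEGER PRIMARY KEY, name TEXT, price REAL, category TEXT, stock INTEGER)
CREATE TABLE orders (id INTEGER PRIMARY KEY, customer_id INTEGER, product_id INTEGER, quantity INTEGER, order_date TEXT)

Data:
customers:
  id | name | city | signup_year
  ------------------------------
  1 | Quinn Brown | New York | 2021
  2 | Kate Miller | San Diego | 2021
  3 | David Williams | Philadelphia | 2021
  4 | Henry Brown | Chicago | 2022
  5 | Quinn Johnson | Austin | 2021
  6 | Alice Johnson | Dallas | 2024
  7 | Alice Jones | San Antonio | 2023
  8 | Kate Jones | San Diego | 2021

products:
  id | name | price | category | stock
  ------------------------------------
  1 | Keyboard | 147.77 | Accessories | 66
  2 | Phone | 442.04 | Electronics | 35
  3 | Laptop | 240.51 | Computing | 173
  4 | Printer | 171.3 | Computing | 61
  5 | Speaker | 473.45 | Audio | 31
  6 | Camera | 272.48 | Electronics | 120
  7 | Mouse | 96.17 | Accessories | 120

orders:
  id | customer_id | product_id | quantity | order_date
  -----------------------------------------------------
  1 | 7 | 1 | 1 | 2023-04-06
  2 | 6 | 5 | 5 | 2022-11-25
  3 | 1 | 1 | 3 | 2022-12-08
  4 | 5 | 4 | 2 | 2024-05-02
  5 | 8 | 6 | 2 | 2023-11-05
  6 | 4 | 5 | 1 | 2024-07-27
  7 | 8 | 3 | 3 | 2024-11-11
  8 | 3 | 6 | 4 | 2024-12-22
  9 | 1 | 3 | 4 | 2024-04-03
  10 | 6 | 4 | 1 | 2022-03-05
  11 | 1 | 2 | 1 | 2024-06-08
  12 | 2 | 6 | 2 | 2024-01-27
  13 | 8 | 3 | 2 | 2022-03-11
SELECT name, signup_year FROM customers ORDER BY signup_year DESC LIMIT 3

Execution result:
name | signup_year
Alice Johnson | 2024
Alice Jones | 2023
Henry Brown | 2022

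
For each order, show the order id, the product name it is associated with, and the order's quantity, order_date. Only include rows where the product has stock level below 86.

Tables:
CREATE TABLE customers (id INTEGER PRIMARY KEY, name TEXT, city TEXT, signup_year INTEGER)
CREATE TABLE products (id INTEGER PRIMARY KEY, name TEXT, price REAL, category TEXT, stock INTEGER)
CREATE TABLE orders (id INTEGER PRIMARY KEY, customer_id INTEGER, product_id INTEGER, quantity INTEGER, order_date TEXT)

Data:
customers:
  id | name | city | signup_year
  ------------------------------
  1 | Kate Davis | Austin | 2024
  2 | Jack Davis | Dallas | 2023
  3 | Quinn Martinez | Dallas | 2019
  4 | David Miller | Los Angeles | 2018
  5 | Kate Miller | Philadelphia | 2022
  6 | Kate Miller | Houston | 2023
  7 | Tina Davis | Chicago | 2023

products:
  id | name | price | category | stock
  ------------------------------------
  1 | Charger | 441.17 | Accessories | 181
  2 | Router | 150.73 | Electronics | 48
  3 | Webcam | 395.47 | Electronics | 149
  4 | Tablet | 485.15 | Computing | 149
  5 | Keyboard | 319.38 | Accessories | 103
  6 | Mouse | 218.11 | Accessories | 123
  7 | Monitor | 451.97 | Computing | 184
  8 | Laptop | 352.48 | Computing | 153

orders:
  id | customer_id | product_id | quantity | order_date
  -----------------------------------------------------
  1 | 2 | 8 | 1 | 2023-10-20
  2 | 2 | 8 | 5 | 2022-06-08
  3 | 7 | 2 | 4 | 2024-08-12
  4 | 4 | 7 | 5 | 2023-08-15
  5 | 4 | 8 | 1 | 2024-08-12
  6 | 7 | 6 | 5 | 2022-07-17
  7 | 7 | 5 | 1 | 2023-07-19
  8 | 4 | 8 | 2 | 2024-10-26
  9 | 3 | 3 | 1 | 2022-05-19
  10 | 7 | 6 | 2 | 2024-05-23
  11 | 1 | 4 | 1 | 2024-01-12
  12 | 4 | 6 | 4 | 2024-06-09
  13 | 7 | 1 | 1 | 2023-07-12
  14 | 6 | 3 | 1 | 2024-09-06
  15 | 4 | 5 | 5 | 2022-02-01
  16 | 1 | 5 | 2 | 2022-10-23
SELECT c.id, p.name AS product, c.quantity, c.order_date FROM orders c JOIN products p ON c.product_id = p.id WHERE p.stock < 86

Execution result:
id | product | quantity | order_date
3 | Router | 4 | 2024-08-12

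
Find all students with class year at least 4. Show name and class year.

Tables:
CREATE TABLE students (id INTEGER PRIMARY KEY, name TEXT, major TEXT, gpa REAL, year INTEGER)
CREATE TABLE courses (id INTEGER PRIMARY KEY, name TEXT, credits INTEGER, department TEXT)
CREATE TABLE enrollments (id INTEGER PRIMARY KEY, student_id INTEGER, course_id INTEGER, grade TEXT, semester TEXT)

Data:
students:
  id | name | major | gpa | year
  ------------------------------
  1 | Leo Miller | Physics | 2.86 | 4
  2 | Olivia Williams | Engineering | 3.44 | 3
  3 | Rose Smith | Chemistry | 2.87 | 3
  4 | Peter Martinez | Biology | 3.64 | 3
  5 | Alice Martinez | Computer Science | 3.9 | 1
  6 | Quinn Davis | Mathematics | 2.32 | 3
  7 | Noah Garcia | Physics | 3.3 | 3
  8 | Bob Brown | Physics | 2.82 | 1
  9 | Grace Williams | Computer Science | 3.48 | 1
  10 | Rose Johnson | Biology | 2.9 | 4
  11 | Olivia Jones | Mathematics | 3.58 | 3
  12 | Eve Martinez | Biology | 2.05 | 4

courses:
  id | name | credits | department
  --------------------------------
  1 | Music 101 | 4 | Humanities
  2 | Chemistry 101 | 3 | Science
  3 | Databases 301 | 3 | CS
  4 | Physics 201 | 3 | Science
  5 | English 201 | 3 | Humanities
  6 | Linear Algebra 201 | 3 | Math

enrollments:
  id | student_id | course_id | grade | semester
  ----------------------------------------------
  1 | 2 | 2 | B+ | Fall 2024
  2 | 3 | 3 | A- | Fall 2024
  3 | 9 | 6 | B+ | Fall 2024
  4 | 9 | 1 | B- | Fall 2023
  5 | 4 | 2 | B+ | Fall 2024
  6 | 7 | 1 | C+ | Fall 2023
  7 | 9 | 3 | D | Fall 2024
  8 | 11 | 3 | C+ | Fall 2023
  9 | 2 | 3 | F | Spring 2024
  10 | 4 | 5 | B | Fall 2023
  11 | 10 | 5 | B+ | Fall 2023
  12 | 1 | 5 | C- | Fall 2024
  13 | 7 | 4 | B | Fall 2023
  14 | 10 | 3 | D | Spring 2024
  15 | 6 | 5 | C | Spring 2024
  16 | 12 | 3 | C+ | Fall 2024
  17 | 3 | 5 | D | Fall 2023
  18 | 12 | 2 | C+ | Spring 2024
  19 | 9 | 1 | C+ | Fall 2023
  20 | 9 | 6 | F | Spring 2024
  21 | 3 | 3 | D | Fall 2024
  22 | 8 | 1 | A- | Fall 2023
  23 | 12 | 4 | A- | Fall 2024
SELECT name, year FROM students WHERE year >= 4

Execution result:
name | year
Leo Miller | 4
Rose Johnson | 4
Eve Martinez | 4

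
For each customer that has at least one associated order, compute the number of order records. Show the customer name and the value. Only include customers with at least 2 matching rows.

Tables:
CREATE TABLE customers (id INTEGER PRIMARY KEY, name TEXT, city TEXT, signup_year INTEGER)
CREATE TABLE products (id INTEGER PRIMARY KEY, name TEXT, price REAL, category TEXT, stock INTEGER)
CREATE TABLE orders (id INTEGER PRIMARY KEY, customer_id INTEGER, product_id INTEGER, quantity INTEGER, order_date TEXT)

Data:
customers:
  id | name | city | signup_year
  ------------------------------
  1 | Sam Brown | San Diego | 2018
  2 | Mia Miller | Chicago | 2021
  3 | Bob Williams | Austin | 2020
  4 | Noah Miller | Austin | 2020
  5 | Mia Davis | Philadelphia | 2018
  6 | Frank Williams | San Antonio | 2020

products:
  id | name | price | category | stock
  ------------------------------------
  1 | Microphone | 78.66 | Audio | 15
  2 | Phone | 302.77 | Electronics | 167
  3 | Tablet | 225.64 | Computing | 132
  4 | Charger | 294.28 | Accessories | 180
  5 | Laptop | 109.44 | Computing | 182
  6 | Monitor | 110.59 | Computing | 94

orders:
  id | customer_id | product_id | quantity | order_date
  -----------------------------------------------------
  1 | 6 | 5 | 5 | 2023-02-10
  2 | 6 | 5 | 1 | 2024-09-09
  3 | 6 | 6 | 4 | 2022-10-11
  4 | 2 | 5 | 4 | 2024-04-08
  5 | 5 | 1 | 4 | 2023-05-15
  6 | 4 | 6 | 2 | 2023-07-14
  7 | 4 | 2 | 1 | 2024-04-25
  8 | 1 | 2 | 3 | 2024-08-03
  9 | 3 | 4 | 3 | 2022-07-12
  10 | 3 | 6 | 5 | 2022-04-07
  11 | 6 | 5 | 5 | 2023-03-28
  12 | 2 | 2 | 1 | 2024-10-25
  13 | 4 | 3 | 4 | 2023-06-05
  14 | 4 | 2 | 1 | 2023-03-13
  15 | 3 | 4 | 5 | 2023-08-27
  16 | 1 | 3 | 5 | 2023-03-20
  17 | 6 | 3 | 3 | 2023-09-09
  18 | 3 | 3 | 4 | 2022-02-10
SELECT p.name, COUNT(*) AS n FROM orders c JOIN customers p ON c.customer_id = p.id GROUP BY p.id, p.name HAVING COUNT(*) >= 2

Execution result:
name | n
Sam Brown | 2
Mia Miller | 2
Bob Williams | 4
Noah Miller | 4
Frank Williams | 5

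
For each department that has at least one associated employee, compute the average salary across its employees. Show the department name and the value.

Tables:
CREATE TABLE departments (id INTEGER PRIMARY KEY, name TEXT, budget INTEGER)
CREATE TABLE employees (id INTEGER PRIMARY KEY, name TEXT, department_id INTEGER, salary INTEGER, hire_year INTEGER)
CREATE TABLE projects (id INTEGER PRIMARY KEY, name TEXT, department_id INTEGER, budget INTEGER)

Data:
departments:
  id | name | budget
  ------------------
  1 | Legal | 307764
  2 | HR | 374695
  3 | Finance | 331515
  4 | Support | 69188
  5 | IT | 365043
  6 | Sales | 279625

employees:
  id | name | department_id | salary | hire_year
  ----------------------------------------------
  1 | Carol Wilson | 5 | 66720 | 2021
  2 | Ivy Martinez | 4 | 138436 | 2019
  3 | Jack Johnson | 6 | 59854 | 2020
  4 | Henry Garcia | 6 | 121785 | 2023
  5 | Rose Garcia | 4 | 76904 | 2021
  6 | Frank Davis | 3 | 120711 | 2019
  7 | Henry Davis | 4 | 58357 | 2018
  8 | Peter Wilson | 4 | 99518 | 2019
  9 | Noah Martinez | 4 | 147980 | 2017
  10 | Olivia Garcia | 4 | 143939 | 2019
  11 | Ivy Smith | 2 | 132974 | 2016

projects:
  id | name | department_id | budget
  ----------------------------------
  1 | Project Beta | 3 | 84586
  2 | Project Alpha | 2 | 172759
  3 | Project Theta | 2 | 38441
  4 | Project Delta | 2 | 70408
SELECT p.name, AVG(c.salary) AS avg_salary FROM employees c JOIN departments p ON c.department_id = p.id GROUP BY p.id, p.name

Execution result:
name | avg_salary
HR | 132974.00
Finance | 120711.00
Support | 110855.67
IT | 66720.00
Sales | 90819.50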